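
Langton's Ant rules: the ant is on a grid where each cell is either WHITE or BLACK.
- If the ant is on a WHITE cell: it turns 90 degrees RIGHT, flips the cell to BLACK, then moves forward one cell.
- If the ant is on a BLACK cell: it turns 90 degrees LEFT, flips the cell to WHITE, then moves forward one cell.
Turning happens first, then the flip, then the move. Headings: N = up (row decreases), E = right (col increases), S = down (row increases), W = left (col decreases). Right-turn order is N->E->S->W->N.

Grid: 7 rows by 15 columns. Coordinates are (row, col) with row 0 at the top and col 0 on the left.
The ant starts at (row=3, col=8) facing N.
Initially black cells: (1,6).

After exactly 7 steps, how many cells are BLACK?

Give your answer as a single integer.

Step 1: on WHITE (3,8): turn R to E, flip to black, move to (3,9). |black|=2
Step 2: on WHITE (3,9): turn R to S, flip to black, move to (4,9). |black|=3
Step 3: on WHITE (4,9): turn R to W, flip to black, move to (4,8). |black|=4
Step 4: on WHITE (4,8): turn R to N, flip to black, move to (3,8). |black|=5
Step 5: on BLACK (3,8): turn L to W, flip to white, move to (3,7). |black|=4
Step 6: on WHITE (3,7): turn R to N, flip to black, move to (2,7). |black|=5
Step 7: on WHITE (2,7): turn R to E, flip to black, move to (2,8). |black|=6

Answer: 6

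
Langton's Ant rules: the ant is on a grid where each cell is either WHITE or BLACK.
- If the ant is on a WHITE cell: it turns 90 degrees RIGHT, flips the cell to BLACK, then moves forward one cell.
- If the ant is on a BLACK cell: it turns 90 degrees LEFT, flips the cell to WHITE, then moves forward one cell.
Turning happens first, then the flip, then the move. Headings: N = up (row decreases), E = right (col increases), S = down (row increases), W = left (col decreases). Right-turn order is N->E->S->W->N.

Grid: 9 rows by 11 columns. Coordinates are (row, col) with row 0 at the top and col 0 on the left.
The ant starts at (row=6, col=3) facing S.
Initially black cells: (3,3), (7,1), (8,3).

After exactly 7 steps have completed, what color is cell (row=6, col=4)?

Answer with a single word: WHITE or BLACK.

Answer: BLACK

Derivation:
Step 1: on WHITE (6,3): turn R to W, flip to black, move to (6,2). |black|=4
Step 2: on WHITE (6,2): turn R to N, flip to black, move to (5,2). |black|=5
Step 3: on WHITE (5,2): turn R to E, flip to black, move to (5,3). |black|=6
Step 4: on WHITE (5,3): turn R to S, flip to black, move to (6,3). |black|=7
Step 5: on BLACK (6,3): turn L to E, flip to white, move to (6,4). |black|=6
Step 6: on WHITE (6,4): turn R to S, flip to black, move to (7,4). |black|=7
Step 7: on WHITE (7,4): turn R to W, flip to black, move to (7,3). |black|=8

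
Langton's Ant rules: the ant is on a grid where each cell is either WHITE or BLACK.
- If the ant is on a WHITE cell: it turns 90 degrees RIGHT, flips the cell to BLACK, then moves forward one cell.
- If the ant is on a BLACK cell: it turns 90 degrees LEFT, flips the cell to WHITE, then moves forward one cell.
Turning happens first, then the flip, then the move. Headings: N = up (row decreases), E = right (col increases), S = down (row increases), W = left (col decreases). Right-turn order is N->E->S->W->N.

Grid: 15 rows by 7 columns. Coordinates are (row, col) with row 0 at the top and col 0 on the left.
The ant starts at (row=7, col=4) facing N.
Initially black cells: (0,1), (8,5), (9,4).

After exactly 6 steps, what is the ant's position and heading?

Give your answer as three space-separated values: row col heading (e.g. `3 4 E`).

Step 1: on WHITE (7,4): turn R to E, flip to black, move to (7,5). |black|=4
Step 2: on WHITE (7,5): turn R to S, flip to black, move to (8,5). |black|=5
Step 3: on BLACK (8,5): turn L to E, flip to white, move to (8,6). |black|=4
Step 4: on WHITE (8,6): turn R to S, flip to black, move to (9,6). |black|=5
Step 5: on WHITE (9,6): turn R to W, flip to black, move to (9,5). |black|=6
Step 6: on WHITE (9,5): turn R to N, flip to black, move to (8,5). |black|=7

Answer: 8 5 N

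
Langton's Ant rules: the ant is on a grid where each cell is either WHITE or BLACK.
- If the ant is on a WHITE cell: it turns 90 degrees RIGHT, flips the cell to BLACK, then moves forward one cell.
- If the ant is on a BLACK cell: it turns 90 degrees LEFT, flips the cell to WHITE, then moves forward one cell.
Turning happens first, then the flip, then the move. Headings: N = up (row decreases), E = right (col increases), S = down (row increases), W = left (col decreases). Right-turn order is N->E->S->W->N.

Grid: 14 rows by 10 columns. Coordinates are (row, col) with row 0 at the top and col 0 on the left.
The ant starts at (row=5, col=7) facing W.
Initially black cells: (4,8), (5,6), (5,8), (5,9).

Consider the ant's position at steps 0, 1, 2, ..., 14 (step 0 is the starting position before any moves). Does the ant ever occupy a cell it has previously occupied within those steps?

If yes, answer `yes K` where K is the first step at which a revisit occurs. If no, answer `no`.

Answer: yes 6

Derivation:
Step 1: on WHITE (5,7): turn R to N, flip to black, move to (4,7). |black|=5 — new cell
Step 2: on WHITE (4,7): turn R to E, flip to black, move to (4,8). |black|=6 — new cell
Step 3: on BLACK (4,8): turn L to N, flip to white, move to (3,8). |black|=5 — new cell
Step 4: on WHITE (3,8): turn R to E, flip to black, move to (3,9). |black|=6 — new cell
Step 5: on WHITE (3,9): turn R to S, flip to black, move to (4,9). |black|=7 — new cell
Step 6: on WHITE (4,9): turn R to W, flip to black, move to (4,8). |black|=8 — REVISIT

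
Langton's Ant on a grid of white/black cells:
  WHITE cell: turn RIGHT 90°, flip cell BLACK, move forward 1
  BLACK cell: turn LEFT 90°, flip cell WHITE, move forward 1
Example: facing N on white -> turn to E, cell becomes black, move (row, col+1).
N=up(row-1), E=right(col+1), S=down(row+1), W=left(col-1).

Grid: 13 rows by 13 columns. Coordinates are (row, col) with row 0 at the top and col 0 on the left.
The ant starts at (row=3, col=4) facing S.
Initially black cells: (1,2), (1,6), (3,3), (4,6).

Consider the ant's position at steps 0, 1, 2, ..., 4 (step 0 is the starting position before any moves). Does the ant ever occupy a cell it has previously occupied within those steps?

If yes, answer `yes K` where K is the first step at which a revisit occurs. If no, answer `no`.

Step 1: on WHITE (3,4): turn R to W, flip to black, move to (3,3). |black|=5 — new cell
Step 2: on BLACK (3,3): turn L to S, flip to white, move to (4,3). |black|=4 — new cell
Step 3: on WHITE (4,3): turn R to W, flip to black, move to (4,2). |black|=5 — new cell
Step 4: on WHITE (4,2): turn R to N, flip to black, move to (3,2). |black|=6 — new cell
No revisit within 4 steps.

Answer: no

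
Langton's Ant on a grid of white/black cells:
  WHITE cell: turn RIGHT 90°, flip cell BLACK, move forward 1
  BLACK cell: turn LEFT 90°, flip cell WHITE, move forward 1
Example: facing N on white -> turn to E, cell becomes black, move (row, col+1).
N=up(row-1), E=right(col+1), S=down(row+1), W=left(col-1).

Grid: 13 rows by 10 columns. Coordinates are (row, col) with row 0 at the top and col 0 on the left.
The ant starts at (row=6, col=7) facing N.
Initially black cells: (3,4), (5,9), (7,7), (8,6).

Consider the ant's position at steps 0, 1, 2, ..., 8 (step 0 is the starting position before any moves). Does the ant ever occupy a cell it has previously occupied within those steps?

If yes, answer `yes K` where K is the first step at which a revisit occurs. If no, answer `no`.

Step 1: on WHITE (6,7): turn R to E, flip to black, move to (6,8). |black|=5 — new cell
Step 2: on WHITE (6,8): turn R to S, flip to black, move to (7,8). |black|=6 — new cell
Step 3: on WHITE (7,8): turn R to W, flip to black, move to (7,7). |black|=7 — new cell
Step 4: on BLACK (7,7): turn L to S, flip to white, move to (8,7). |black|=6 — new cell
Step 5: on WHITE (8,7): turn R to W, flip to black, move to (8,6). |black|=7 — new cell
Step 6: on BLACK (8,6): turn L to S, flip to white, move to (9,6). |black|=6 — new cell
Step 7: on WHITE (9,6): turn R to W, flip to black, move to (9,5). |black|=7 — new cell
Step 8: on WHITE (9,5): turn R to N, flip to black, move to (8,5). |black|=8 — new cell
No revisit within 8 steps.

Answer: no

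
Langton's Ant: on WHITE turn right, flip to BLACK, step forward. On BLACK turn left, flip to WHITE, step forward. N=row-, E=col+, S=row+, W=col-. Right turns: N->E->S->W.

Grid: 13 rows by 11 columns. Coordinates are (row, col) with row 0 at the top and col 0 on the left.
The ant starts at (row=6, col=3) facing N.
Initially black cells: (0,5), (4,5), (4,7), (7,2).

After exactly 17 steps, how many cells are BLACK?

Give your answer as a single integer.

Step 1: on WHITE (6,3): turn R to E, flip to black, move to (6,4). |black|=5
Step 2: on WHITE (6,4): turn R to S, flip to black, move to (7,4). |black|=6
Step 3: on WHITE (7,4): turn R to W, flip to black, move to (7,3). |black|=7
Step 4: on WHITE (7,3): turn R to N, flip to black, move to (6,3). |black|=8
Step 5: on BLACK (6,3): turn L to W, flip to white, move to (6,2). |black|=7
Step 6: on WHITE (6,2): turn R to N, flip to black, move to (5,2). |black|=8
Step 7: on WHITE (5,2): turn R to E, flip to black, move to (5,3). |black|=9
Step 8: on WHITE (5,3): turn R to S, flip to black, move to (6,3). |black|=10
Step 9: on WHITE (6,3): turn R to W, flip to black, move to (6,2). |black|=11
Step 10: on BLACK (6,2): turn L to S, flip to white, move to (7,2). |black|=10
Step 11: on BLACK (7,2): turn L to E, flip to white, move to (7,3). |black|=9
Step 12: on BLACK (7,3): turn L to N, flip to white, move to (6,3). |black|=8
Step 13: on BLACK (6,3): turn L to W, flip to white, move to (6,2). |black|=7
Step 14: on WHITE (6,2): turn R to N, flip to black, move to (5,2). |black|=8
Step 15: on BLACK (5,2): turn L to W, flip to white, move to (5,1). |black|=7
Step 16: on WHITE (5,1): turn R to N, flip to black, move to (4,1). |black|=8
Step 17: on WHITE (4,1): turn R to E, flip to black, move to (4,2). |black|=9

Answer: 9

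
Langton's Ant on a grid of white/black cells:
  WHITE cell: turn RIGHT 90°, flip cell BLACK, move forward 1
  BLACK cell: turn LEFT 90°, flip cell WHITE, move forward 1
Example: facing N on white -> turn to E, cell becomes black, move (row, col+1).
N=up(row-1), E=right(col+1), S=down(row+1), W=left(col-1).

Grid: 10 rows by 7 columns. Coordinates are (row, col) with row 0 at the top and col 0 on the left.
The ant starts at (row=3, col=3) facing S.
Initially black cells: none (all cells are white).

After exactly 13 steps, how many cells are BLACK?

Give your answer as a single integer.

Answer: 9

Derivation:
Step 1: on WHITE (3,3): turn R to W, flip to black, move to (3,2). |black|=1
Step 2: on WHITE (3,2): turn R to N, flip to black, move to (2,2). |black|=2
Step 3: on WHITE (2,2): turn R to E, flip to black, move to (2,3). |black|=3
Step 4: on WHITE (2,3): turn R to S, flip to black, move to (3,3). |black|=4
Step 5: on BLACK (3,3): turn L to E, flip to white, move to (3,4). |black|=3
Step 6: on WHITE (3,4): turn R to S, flip to black, move to (4,4). |black|=4
Step 7: on WHITE (4,4): turn R to W, flip to black, move to (4,3). |black|=5
Step 8: on WHITE (4,3): turn R to N, flip to black, move to (3,3). |black|=6
Step 9: on WHITE (3,3): turn R to E, flip to black, move to (3,4). |black|=7
Step 10: on BLACK (3,4): turn L to N, flip to white, move to (2,4). |black|=6
Step 11: on WHITE (2,4): turn R to E, flip to black, move to (2,5). |black|=7
Step 12: on WHITE (2,5): turn R to S, flip to black, move to (3,5). |black|=8
Step 13: on WHITE (3,5): turn R to W, flip to black, move to (3,4). |black|=9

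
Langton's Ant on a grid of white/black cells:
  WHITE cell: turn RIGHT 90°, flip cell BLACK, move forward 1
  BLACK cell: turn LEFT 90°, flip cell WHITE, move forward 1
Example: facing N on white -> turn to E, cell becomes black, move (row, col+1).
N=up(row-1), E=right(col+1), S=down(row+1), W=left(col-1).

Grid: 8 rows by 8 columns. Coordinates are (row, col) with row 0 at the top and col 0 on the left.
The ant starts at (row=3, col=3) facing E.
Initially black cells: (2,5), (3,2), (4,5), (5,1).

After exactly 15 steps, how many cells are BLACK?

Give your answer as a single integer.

Step 1: on WHITE (3,3): turn R to S, flip to black, move to (4,3). |black|=5
Step 2: on WHITE (4,3): turn R to W, flip to black, move to (4,2). |black|=6
Step 3: on WHITE (4,2): turn R to N, flip to black, move to (3,2). |black|=7
Step 4: on BLACK (3,2): turn L to W, flip to white, move to (3,1). |black|=6
Step 5: on WHITE (3,1): turn R to N, flip to black, move to (2,1). |black|=7
Step 6: on WHITE (2,1): turn R to E, flip to black, move to (2,2). |black|=8
Step 7: on WHITE (2,2): turn R to S, flip to black, move to (3,2). |black|=9
Step 8: on WHITE (3,2): turn R to W, flip to black, move to (3,1). |black|=10
Step 9: on BLACK (3,1): turn L to S, flip to white, move to (4,1). |black|=9
Step 10: on WHITE (4,1): turn R to W, flip to black, move to (4,0). |black|=10
Step 11: on WHITE (4,0): turn R to N, flip to black, move to (3,0). |black|=11
Step 12: on WHITE (3,0): turn R to E, flip to black, move to (3,1). |black|=12
Step 13: on WHITE (3,1): turn R to S, flip to black, move to (4,1). |black|=13
Step 14: on BLACK (4,1): turn L to E, flip to white, move to (4,2). |black|=12
Step 15: on BLACK (4,2): turn L to N, flip to white, move to (3,2). |black|=11

Answer: 11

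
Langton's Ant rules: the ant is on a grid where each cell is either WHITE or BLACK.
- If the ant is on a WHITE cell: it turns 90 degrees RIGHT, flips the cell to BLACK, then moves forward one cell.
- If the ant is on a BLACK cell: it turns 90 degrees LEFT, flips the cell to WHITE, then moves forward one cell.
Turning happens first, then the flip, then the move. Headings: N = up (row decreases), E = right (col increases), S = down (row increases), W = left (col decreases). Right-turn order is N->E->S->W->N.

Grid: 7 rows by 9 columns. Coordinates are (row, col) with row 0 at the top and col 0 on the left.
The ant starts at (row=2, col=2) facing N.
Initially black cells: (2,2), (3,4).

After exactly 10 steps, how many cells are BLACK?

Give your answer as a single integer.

Step 1: on BLACK (2,2): turn L to W, flip to white, move to (2,1). |black|=1
Step 2: on WHITE (2,1): turn R to N, flip to black, move to (1,1). |black|=2
Step 3: on WHITE (1,1): turn R to E, flip to black, move to (1,2). |black|=3
Step 4: on WHITE (1,2): turn R to S, flip to black, move to (2,2). |black|=4
Step 5: on WHITE (2,2): turn R to W, flip to black, move to (2,1). |black|=5
Step 6: on BLACK (2,1): turn L to S, flip to white, move to (3,1). |black|=4
Step 7: on WHITE (3,1): turn R to W, flip to black, move to (3,0). |black|=5
Step 8: on WHITE (3,0): turn R to N, flip to black, move to (2,0). |black|=6
Step 9: on WHITE (2,0): turn R to E, flip to black, move to (2,1). |black|=7
Step 10: on WHITE (2,1): turn R to S, flip to black, move to (3,1). |black|=8

Answer: 8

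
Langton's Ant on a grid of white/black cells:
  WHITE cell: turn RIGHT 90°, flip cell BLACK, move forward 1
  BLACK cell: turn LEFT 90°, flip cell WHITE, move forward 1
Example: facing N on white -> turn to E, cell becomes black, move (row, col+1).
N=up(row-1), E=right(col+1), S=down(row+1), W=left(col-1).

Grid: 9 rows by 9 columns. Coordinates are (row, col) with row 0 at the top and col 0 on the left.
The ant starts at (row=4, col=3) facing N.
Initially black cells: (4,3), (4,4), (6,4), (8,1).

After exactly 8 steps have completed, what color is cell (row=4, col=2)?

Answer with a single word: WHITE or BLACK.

Answer: WHITE

Derivation:
Step 1: on BLACK (4,3): turn L to W, flip to white, move to (4,2). |black|=3
Step 2: on WHITE (4,2): turn R to N, flip to black, move to (3,2). |black|=4
Step 3: on WHITE (3,2): turn R to E, flip to black, move to (3,3). |black|=5
Step 4: on WHITE (3,3): turn R to S, flip to black, move to (4,3). |black|=6
Step 5: on WHITE (4,3): turn R to W, flip to black, move to (4,2). |black|=7
Step 6: on BLACK (4,2): turn L to S, flip to white, move to (5,2). |black|=6
Step 7: on WHITE (5,2): turn R to W, flip to black, move to (5,1). |black|=7
Step 8: on WHITE (5,1): turn R to N, flip to black, move to (4,1). |black|=8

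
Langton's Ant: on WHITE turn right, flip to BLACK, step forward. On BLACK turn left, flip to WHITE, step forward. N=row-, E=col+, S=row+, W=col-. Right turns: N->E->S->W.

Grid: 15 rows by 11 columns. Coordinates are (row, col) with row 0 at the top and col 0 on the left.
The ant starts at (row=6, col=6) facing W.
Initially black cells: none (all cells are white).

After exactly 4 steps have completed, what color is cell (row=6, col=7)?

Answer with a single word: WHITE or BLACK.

Step 1: on WHITE (6,6): turn R to N, flip to black, move to (5,6). |black|=1
Step 2: on WHITE (5,6): turn R to E, flip to black, move to (5,7). |black|=2
Step 3: on WHITE (5,7): turn R to S, flip to black, move to (6,7). |black|=3
Step 4: on WHITE (6,7): turn R to W, flip to black, move to (6,6). |black|=4

Answer: BLACK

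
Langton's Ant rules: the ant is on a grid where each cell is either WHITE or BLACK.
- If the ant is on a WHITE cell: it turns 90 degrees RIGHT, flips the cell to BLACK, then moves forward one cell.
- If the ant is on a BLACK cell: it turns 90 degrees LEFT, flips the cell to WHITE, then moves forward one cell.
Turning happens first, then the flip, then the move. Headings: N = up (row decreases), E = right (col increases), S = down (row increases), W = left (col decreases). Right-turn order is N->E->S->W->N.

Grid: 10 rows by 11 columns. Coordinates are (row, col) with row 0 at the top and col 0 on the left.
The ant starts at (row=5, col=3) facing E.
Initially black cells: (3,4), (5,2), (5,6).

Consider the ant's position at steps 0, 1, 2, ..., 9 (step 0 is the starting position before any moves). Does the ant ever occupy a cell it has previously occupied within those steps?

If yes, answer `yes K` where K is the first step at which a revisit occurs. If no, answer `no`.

Step 1: on WHITE (5,3): turn R to S, flip to black, move to (6,3). |black|=4 — new cell
Step 2: on WHITE (6,3): turn R to W, flip to black, move to (6,2). |black|=5 — new cell
Step 3: on WHITE (6,2): turn R to N, flip to black, move to (5,2). |black|=6 — new cell
Step 4: on BLACK (5,2): turn L to W, flip to white, move to (5,1). |black|=5 — new cell
Step 5: on WHITE (5,1): turn R to N, flip to black, move to (4,1). |black|=6 — new cell
Step 6: on WHITE (4,1): turn R to E, flip to black, move to (4,2). |black|=7 — new cell
Step 7: on WHITE (4,2): turn R to S, flip to black, move to (5,2). |black|=8 — REVISIT

Answer: yes 7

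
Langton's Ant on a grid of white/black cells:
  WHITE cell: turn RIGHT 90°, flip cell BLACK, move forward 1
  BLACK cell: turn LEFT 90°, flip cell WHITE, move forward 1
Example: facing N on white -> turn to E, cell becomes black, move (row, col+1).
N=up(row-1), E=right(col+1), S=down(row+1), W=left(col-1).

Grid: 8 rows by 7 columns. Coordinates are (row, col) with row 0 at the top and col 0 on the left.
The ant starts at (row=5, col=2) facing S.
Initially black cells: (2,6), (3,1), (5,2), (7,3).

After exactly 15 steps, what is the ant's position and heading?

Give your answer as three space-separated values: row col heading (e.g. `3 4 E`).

Answer: 4 2 W

Derivation:
Step 1: on BLACK (5,2): turn L to E, flip to white, move to (5,3). |black|=3
Step 2: on WHITE (5,3): turn R to S, flip to black, move to (6,3). |black|=4
Step 3: on WHITE (6,3): turn R to W, flip to black, move to (6,2). |black|=5
Step 4: on WHITE (6,2): turn R to N, flip to black, move to (5,2). |black|=6
Step 5: on WHITE (5,2): turn R to E, flip to black, move to (5,3). |black|=7
Step 6: on BLACK (5,3): turn L to N, flip to white, move to (4,3). |black|=6
Step 7: on WHITE (4,3): turn R to E, flip to black, move to (4,4). |black|=7
Step 8: on WHITE (4,4): turn R to S, flip to black, move to (5,4). |black|=8
Step 9: on WHITE (5,4): turn R to W, flip to black, move to (5,3). |black|=9
Step 10: on WHITE (5,3): turn R to N, flip to black, move to (4,3). |black|=10
Step 11: on BLACK (4,3): turn L to W, flip to white, move to (4,2). |black|=9
Step 12: on WHITE (4,2): turn R to N, flip to black, move to (3,2). |black|=10
Step 13: on WHITE (3,2): turn R to E, flip to black, move to (3,3). |black|=11
Step 14: on WHITE (3,3): turn R to S, flip to black, move to (4,3). |black|=12
Step 15: on WHITE (4,3): turn R to W, flip to black, move to (4,2). |black|=13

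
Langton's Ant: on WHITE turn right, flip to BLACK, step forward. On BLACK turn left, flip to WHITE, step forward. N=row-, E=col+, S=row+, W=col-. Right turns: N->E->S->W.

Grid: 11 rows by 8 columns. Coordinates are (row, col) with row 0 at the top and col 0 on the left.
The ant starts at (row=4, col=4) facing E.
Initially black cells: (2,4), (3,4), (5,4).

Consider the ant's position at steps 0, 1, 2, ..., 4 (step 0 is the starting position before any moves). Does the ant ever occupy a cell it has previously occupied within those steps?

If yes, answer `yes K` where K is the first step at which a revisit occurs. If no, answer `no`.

Answer: no

Derivation:
Step 1: on WHITE (4,4): turn R to S, flip to black, move to (5,4). |black|=4 — new cell
Step 2: on BLACK (5,4): turn L to E, flip to white, move to (5,5). |black|=3 — new cell
Step 3: on WHITE (5,5): turn R to S, flip to black, move to (6,5). |black|=4 — new cell
Step 4: on WHITE (6,5): turn R to W, flip to black, move to (6,4). |black|=5 — new cell
No revisit within 4 steps.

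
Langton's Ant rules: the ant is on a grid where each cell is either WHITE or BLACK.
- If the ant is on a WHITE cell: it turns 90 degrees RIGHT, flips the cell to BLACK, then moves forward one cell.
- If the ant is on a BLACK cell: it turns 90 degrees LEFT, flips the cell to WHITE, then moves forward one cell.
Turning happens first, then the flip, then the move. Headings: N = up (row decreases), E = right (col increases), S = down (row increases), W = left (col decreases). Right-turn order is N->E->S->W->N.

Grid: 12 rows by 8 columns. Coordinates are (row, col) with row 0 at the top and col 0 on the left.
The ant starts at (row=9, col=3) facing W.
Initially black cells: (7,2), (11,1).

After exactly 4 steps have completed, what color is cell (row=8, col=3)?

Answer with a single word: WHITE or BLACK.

Step 1: on WHITE (9,3): turn R to N, flip to black, move to (8,3). |black|=3
Step 2: on WHITE (8,3): turn R to E, flip to black, move to (8,4). |black|=4
Step 3: on WHITE (8,4): turn R to S, flip to black, move to (9,4). |black|=5
Step 4: on WHITE (9,4): turn R to W, flip to black, move to (9,3). |black|=6

Answer: BLACK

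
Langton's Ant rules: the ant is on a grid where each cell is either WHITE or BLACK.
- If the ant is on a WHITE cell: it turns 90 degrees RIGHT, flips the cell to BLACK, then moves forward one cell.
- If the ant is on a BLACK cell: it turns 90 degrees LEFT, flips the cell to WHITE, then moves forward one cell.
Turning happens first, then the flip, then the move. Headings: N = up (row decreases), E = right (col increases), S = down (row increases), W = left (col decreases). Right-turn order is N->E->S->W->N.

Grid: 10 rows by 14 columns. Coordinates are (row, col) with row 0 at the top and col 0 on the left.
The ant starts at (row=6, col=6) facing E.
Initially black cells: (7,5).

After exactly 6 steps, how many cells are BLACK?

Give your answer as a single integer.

Step 1: on WHITE (6,6): turn R to S, flip to black, move to (7,6). |black|=2
Step 2: on WHITE (7,6): turn R to W, flip to black, move to (7,5). |black|=3
Step 3: on BLACK (7,5): turn L to S, flip to white, move to (8,5). |black|=2
Step 4: on WHITE (8,5): turn R to W, flip to black, move to (8,4). |black|=3
Step 5: on WHITE (8,4): turn R to N, flip to black, move to (7,4). |black|=4
Step 6: on WHITE (7,4): turn R to E, flip to black, move to (7,5). |black|=5

Answer: 5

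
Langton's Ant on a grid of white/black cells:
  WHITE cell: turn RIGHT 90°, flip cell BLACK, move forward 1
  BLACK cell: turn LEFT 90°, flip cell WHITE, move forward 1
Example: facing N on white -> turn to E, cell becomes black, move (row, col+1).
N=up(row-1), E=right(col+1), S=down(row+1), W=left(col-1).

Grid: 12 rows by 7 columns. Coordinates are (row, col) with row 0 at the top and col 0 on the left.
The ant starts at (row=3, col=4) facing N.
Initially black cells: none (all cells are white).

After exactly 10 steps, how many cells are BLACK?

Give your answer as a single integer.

Step 1: on WHITE (3,4): turn R to E, flip to black, move to (3,5). |black|=1
Step 2: on WHITE (3,5): turn R to S, flip to black, move to (4,5). |black|=2
Step 3: on WHITE (4,5): turn R to W, flip to black, move to (4,4). |black|=3
Step 4: on WHITE (4,4): turn R to N, flip to black, move to (3,4). |black|=4
Step 5: on BLACK (3,4): turn L to W, flip to white, move to (3,3). |black|=3
Step 6: on WHITE (3,3): turn R to N, flip to black, move to (2,3). |black|=4
Step 7: on WHITE (2,3): turn R to E, flip to black, move to (2,4). |black|=5
Step 8: on WHITE (2,4): turn R to S, flip to black, move to (3,4). |black|=6
Step 9: on WHITE (3,4): turn R to W, flip to black, move to (3,3). |black|=7
Step 10: on BLACK (3,3): turn L to S, flip to white, move to (4,3). |black|=6

Answer: 6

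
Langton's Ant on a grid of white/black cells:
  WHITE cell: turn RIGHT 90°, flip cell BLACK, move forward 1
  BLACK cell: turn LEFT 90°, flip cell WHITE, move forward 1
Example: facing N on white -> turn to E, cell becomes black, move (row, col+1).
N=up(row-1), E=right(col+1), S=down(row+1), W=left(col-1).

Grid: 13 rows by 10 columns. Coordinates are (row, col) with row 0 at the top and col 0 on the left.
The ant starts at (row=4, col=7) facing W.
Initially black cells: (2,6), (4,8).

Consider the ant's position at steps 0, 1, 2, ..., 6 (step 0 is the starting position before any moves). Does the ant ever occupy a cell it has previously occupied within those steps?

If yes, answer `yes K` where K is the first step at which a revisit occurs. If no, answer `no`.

Step 1: on WHITE (4,7): turn R to N, flip to black, move to (3,7). |black|=3 — new cell
Step 2: on WHITE (3,7): turn R to E, flip to black, move to (3,8). |black|=4 — new cell
Step 3: on WHITE (3,8): turn R to S, flip to black, move to (4,8). |black|=5 — new cell
Step 4: on BLACK (4,8): turn L to E, flip to white, move to (4,9). |black|=4 — new cell
Step 5: on WHITE (4,9): turn R to S, flip to black, move to (5,9). |black|=5 — new cell
Step 6: on WHITE (5,9): turn R to W, flip to black, move to (5,8). |black|=6 — new cell
No revisit within 6 steps.

Answer: no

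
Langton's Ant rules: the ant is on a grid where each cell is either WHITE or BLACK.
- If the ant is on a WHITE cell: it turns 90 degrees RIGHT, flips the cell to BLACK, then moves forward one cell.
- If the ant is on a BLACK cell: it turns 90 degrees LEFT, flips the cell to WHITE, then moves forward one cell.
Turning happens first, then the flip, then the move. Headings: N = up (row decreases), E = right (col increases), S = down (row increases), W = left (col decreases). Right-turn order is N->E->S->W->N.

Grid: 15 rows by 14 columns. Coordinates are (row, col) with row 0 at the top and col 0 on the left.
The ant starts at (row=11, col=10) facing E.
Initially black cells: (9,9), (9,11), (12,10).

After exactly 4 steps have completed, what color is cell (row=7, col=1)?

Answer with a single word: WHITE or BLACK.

Answer: WHITE

Derivation:
Step 1: on WHITE (11,10): turn R to S, flip to black, move to (12,10). |black|=4
Step 2: on BLACK (12,10): turn L to E, flip to white, move to (12,11). |black|=3
Step 3: on WHITE (12,11): turn R to S, flip to black, move to (13,11). |black|=4
Step 4: on WHITE (13,11): turn R to W, flip to black, move to (13,10). |black|=5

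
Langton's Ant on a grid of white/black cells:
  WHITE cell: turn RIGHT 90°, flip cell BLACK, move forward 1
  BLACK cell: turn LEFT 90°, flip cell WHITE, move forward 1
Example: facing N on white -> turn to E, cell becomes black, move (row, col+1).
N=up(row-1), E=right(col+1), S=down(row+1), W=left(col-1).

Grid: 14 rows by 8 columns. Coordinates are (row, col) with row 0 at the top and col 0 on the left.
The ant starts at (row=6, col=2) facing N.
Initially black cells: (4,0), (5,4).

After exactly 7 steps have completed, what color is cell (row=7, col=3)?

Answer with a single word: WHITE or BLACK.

Answer: BLACK

Derivation:
Step 1: on WHITE (6,2): turn R to E, flip to black, move to (6,3). |black|=3
Step 2: on WHITE (6,3): turn R to S, flip to black, move to (7,3). |black|=4
Step 3: on WHITE (7,3): turn R to W, flip to black, move to (7,2). |black|=5
Step 4: on WHITE (7,2): turn R to N, flip to black, move to (6,2). |black|=6
Step 5: on BLACK (6,2): turn L to W, flip to white, move to (6,1). |black|=5
Step 6: on WHITE (6,1): turn R to N, flip to black, move to (5,1). |black|=6
Step 7: on WHITE (5,1): turn R to E, flip to black, move to (5,2). |black|=7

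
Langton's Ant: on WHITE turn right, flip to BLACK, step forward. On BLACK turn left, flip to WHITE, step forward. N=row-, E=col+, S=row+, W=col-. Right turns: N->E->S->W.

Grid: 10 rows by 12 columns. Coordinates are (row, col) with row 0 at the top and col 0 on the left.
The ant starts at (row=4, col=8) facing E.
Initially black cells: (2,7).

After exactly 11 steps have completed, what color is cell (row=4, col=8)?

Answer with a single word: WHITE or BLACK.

Answer: BLACK

Derivation:
Step 1: on WHITE (4,8): turn R to S, flip to black, move to (5,8). |black|=2
Step 2: on WHITE (5,8): turn R to W, flip to black, move to (5,7). |black|=3
Step 3: on WHITE (5,7): turn R to N, flip to black, move to (4,7). |black|=4
Step 4: on WHITE (4,7): turn R to E, flip to black, move to (4,8). |black|=5
Step 5: on BLACK (4,8): turn L to N, flip to white, move to (3,8). |black|=4
Step 6: on WHITE (3,8): turn R to E, flip to black, move to (3,9). |black|=5
Step 7: on WHITE (3,9): turn R to S, flip to black, move to (4,9). |black|=6
Step 8: on WHITE (4,9): turn R to W, flip to black, move to (4,8). |black|=7
Step 9: on WHITE (4,8): turn R to N, flip to black, move to (3,8). |black|=8
Step 10: on BLACK (3,8): turn L to W, flip to white, move to (3,7). |black|=7
Step 11: on WHITE (3,7): turn R to N, flip to black, move to (2,7). |black|=8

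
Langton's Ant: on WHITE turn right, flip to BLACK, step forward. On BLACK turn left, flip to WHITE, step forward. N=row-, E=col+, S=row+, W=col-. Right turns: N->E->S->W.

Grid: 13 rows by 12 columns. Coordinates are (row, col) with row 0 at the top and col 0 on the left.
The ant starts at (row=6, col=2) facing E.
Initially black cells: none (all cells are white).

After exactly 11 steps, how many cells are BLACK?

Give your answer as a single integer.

Answer: 7

Derivation:
Step 1: on WHITE (6,2): turn R to S, flip to black, move to (7,2). |black|=1
Step 2: on WHITE (7,2): turn R to W, flip to black, move to (7,1). |black|=2
Step 3: on WHITE (7,1): turn R to N, flip to black, move to (6,1). |black|=3
Step 4: on WHITE (6,1): turn R to E, flip to black, move to (6,2). |black|=4
Step 5: on BLACK (6,2): turn L to N, flip to white, move to (5,2). |black|=3
Step 6: on WHITE (5,2): turn R to E, flip to black, move to (5,3). |black|=4
Step 7: on WHITE (5,3): turn R to S, flip to black, move to (6,3). |black|=5
Step 8: on WHITE (6,3): turn R to W, flip to black, move to (6,2). |black|=6
Step 9: on WHITE (6,2): turn R to N, flip to black, move to (5,2). |black|=7
Step 10: on BLACK (5,2): turn L to W, flip to white, move to (5,1). |black|=6
Step 11: on WHITE (5,1): turn R to N, flip to black, move to (4,1). |black|=7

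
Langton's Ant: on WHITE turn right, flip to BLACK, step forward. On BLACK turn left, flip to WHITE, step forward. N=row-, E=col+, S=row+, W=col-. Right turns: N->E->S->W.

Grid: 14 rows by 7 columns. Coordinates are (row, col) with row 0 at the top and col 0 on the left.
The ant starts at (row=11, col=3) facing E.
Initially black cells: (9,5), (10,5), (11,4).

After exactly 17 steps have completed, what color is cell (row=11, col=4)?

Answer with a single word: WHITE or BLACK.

Step 1: on WHITE (11,3): turn R to S, flip to black, move to (12,3). |black|=4
Step 2: on WHITE (12,3): turn R to W, flip to black, move to (12,2). |black|=5
Step 3: on WHITE (12,2): turn R to N, flip to black, move to (11,2). |black|=6
Step 4: on WHITE (11,2): turn R to E, flip to black, move to (11,3). |black|=7
Step 5: on BLACK (11,3): turn L to N, flip to white, move to (10,3). |black|=6
Step 6: on WHITE (10,3): turn R to E, flip to black, move to (10,4). |black|=7
Step 7: on WHITE (10,4): turn R to S, flip to black, move to (11,4). |black|=8
Step 8: on BLACK (11,4): turn L to E, flip to white, move to (11,5). |black|=7
Step 9: on WHITE (11,5): turn R to S, flip to black, move to (12,5). |black|=8
Step 10: on WHITE (12,5): turn R to W, flip to black, move to (12,4). |black|=9
Step 11: on WHITE (12,4): turn R to N, flip to black, move to (11,4). |black|=10
Step 12: on WHITE (11,4): turn R to E, flip to black, move to (11,5). |black|=11
Step 13: on BLACK (11,5): turn L to N, flip to white, move to (10,5). |black|=10
Step 14: on BLACK (10,5): turn L to W, flip to white, move to (10,4). |black|=9
Step 15: on BLACK (10,4): turn L to S, flip to white, move to (11,4). |black|=8
Step 16: on BLACK (11,4): turn L to E, flip to white, move to (11,5). |black|=7
Step 17: on WHITE (11,5): turn R to S, flip to black, move to (12,5). |black|=8

Answer: WHITE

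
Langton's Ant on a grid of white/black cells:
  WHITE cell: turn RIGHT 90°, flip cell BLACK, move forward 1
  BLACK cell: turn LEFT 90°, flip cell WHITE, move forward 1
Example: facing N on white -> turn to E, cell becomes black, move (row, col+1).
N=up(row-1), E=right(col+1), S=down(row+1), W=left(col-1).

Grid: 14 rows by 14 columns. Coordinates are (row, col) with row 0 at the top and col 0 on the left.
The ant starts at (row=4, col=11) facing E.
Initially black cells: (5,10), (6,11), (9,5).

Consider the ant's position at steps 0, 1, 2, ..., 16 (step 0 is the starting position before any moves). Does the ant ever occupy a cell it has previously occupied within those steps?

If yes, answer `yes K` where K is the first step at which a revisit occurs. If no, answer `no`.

Step 1: on WHITE (4,11): turn R to S, flip to black, move to (5,11). |black|=4 — new cell
Step 2: on WHITE (5,11): turn R to W, flip to black, move to (5,10). |black|=5 — new cell
Step 3: on BLACK (5,10): turn L to S, flip to white, move to (6,10). |black|=4 — new cell
Step 4: on WHITE (6,10): turn R to W, flip to black, move to (6,9). |black|=5 — new cell
Step 5: on WHITE (6,9): turn R to N, flip to black, move to (5,9). |black|=6 — new cell
Step 6: on WHITE (5,9): turn R to E, flip to black, move to (5,10). |black|=7 — REVISIT

Answer: yes 6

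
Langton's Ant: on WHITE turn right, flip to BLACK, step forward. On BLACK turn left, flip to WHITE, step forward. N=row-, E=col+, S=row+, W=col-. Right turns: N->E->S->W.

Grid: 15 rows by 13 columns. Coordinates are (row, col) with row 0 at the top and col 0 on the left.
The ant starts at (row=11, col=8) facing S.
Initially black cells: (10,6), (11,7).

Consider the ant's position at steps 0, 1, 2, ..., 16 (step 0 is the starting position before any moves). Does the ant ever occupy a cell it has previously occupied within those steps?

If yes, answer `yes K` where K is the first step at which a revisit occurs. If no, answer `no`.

Answer: yes 5

Derivation:
Step 1: on WHITE (11,8): turn R to W, flip to black, move to (11,7). |black|=3 — new cell
Step 2: on BLACK (11,7): turn L to S, flip to white, move to (12,7). |black|=2 — new cell
Step 3: on WHITE (12,7): turn R to W, flip to black, move to (12,6). |black|=3 — new cell
Step 4: on WHITE (12,6): turn R to N, flip to black, move to (11,6). |black|=4 — new cell
Step 5: on WHITE (11,6): turn R to E, flip to black, move to (11,7). |black|=5 — REVISIT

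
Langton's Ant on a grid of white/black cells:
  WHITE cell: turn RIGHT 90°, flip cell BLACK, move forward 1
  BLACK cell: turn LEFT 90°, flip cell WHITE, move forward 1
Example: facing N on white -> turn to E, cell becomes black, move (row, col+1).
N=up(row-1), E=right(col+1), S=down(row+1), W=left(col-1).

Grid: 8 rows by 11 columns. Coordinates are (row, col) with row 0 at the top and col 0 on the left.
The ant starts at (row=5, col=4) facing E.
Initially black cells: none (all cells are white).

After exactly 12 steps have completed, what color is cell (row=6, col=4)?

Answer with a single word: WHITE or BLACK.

Answer: BLACK

Derivation:
Step 1: on WHITE (5,4): turn R to S, flip to black, move to (6,4). |black|=1
Step 2: on WHITE (6,4): turn R to W, flip to black, move to (6,3). |black|=2
Step 3: on WHITE (6,3): turn R to N, flip to black, move to (5,3). |black|=3
Step 4: on WHITE (5,3): turn R to E, flip to black, move to (5,4). |black|=4
Step 5: on BLACK (5,4): turn L to N, flip to white, move to (4,4). |black|=3
Step 6: on WHITE (4,4): turn R to E, flip to black, move to (4,5). |black|=4
Step 7: on WHITE (4,5): turn R to S, flip to black, move to (5,5). |black|=5
Step 8: on WHITE (5,5): turn R to W, flip to black, move to (5,4). |black|=6
Step 9: on WHITE (5,4): turn R to N, flip to black, move to (4,4). |black|=7
Step 10: on BLACK (4,4): turn L to W, flip to white, move to (4,3). |black|=6
Step 11: on WHITE (4,3): turn R to N, flip to black, move to (3,3). |black|=7
Step 12: on WHITE (3,3): turn R to E, flip to black, move to (3,4). |black|=8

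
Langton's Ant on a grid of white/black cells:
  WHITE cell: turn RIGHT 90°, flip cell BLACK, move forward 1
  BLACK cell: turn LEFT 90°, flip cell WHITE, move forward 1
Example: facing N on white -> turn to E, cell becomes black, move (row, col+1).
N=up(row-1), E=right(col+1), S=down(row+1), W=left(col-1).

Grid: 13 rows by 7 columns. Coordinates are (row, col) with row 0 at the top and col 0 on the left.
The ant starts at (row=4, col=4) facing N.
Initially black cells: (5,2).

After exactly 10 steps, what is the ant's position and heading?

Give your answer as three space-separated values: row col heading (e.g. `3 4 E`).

Answer: 5 3 S

Derivation:
Step 1: on WHITE (4,4): turn R to E, flip to black, move to (4,5). |black|=2
Step 2: on WHITE (4,5): turn R to S, flip to black, move to (5,5). |black|=3
Step 3: on WHITE (5,5): turn R to W, flip to black, move to (5,4). |black|=4
Step 4: on WHITE (5,4): turn R to N, flip to black, move to (4,4). |black|=5
Step 5: on BLACK (4,4): turn L to W, flip to white, move to (4,3). |black|=4
Step 6: on WHITE (4,3): turn R to N, flip to black, move to (3,3). |black|=5
Step 7: on WHITE (3,3): turn R to E, flip to black, move to (3,4). |black|=6
Step 8: on WHITE (3,4): turn R to S, flip to black, move to (4,4). |black|=7
Step 9: on WHITE (4,4): turn R to W, flip to black, move to (4,3). |black|=8
Step 10: on BLACK (4,3): turn L to S, flip to white, move to (5,3). |black|=7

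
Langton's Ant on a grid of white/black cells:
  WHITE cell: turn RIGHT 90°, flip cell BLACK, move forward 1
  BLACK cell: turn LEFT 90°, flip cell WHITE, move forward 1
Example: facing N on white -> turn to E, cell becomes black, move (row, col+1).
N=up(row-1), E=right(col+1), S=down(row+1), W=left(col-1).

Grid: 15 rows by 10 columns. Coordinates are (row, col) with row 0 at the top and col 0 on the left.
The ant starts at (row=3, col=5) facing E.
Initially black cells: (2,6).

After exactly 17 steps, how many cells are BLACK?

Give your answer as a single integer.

Answer: 10

Derivation:
Step 1: on WHITE (3,5): turn R to S, flip to black, move to (4,5). |black|=2
Step 2: on WHITE (4,5): turn R to W, flip to black, move to (4,4). |black|=3
Step 3: on WHITE (4,4): turn R to N, flip to black, move to (3,4). |black|=4
Step 4: on WHITE (3,4): turn R to E, flip to black, move to (3,5). |black|=5
Step 5: on BLACK (3,5): turn L to N, flip to white, move to (2,5). |black|=4
Step 6: on WHITE (2,5): turn R to E, flip to black, move to (2,6). |black|=5
Step 7: on BLACK (2,6): turn L to N, flip to white, move to (1,6). |black|=4
Step 8: on WHITE (1,6): turn R to E, flip to black, move to (1,7). |black|=5
Step 9: on WHITE (1,7): turn R to S, flip to black, move to (2,7). |black|=6
Step 10: on WHITE (2,7): turn R to W, flip to black, move to (2,6). |black|=7
Step 11: on WHITE (2,6): turn R to N, flip to black, move to (1,6). |black|=8
Step 12: on BLACK (1,6): turn L to W, flip to white, move to (1,5). |black|=7
Step 13: on WHITE (1,5): turn R to N, flip to black, move to (0,5). |black|=8
Step 14: on WHITE (0,5): turn R to E, flip to black, move to (0,6). |black|=9
Step 15: on WHITE (0,6): turn R to S, flip to black, move to (1,6). |black|=10
Step 16: on WHITE (1,6): turn R to W, flip to black, move to (1,5). |black|=11
Step 17: on BLACK (1,5): turn L to S, flip to white, move to (2,5). |black|=10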